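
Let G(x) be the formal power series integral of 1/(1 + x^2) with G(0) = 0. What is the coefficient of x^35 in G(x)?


1/(1 + x^2) = sum_{j>=0} (-1)^j x^(2j). Integrating termwise with G(0) = 0:
G(x) = sum_{j>=0} (-1)^j x^(2j+1) / (2j+1) = arctan(x).
Only odd powers are nonzero. For x^35 write 35 = 2*17 + 1, giving
(-1)^17 / 35 = -1/35 = -1/35.

-1/35


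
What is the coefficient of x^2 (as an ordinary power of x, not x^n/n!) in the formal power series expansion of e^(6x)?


The exponential series is e^y = sum_{k>=0} y^k / k!. Substituting y = 6x gives
e^(6x) = sum_{k>=0} 6^k x^k / k!.
So the coefficient of x^n is a^n/n! with a = 6, n = 2:
6^2 / 2! = 36/2 = 18

18


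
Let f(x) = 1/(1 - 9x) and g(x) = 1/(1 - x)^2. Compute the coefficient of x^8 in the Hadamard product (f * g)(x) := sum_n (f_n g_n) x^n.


f has coefficients f_k = 9^k. For g = 1/(1 - x)^2 the coefficient is g_k = C(k + 1, 1) = k + 1. The Hadamard coefficient is (f * g)_k = 9^k * (k + 1).
For k = 8: 9^8 * 9 = 43046721 * 9 = 387420489.

387420489


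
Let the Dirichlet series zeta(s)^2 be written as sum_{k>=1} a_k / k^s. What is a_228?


The Dirichlet convolution of the constant function 1 with itself gives (1 * 1)(k) = sum_{d | k} 1 = d(k), the number of positive divisors of k.
Since zeta(s) = sum_{k>=1} 1/k^s, we have zeta(s)^2 = sum_{k>=1} d(k)/k^s, so a_k = d(k).
For k = 228: the divisors are 1, 2, 3, 4, 6, 12, 19, 38, 57, 76, 114, 228.
Count = 12.

12


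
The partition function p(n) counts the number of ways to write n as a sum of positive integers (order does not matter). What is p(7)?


Using the generating function prod_{k>=1} 1/(1-x^k), we compute p(7).
By dynamic programming over parts 1 through 7:
p(7) = 15

15


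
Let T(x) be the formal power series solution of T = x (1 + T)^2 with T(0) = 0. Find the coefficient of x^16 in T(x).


Apply the Lagrange inversion formula: if T = x * phi(T) with phi(t) = (1 + t)^2, then [x^n] T = (1/n) [t^(n-1)] phi(t)^n = (1/n) [t^(n-1)] (1 + t)^(2n) = (1/n) C(2n, n-1).
Using the identity C(2n, n-1) = C(2n, n) * n / (n+1), the unscaled factor equals C(2n, n) / (n+1) = C_n, the n-th Catalan number.
For n = 16: C_16 = C(32, 16) / 17 = 601080390/17 = 35357670 = 35357670.

35357670


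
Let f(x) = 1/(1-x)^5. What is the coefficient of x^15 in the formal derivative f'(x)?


Differentiate: d/dx [ 1/(1-x)^r ] = r / (1-x)^(r+1).
Here r = 5, so f'(x) = 5 / (1-x)^6.
The expansion of 1/(1-x)^(r+1) has coefficient of x^n equal to C(n+r, r).
So the coefficient of x^15 in f'(x) is
5 * C(20, 5) = 5 * 15504 = 77520

77520


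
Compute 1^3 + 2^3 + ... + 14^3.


This power sum has a closed form given by Faulhaber's formula
sum_{k=1}^{m} k^p = (1 / (p + 1)) * sum_{j=0}^{p} C(p + 1, j) B_j m^(p + 1 - j),
but for small m direct computation is fastest:
1 + 8 + 27 + 64 + 125 + 216 + 343 + 512 + 729 + 1000 + 1331 + 1728 + 2197 + 2744 = 11025.

11025


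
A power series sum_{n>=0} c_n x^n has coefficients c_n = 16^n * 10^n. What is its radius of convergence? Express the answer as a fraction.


By the root test (Cauchy-Hadamard), the radius is R = 1 / limsup_n |c_n|^(1/n).
Here |c_n|^(1/n) = (16^n * 10^n)^(1/n) = 16 * 10 = 160 for all n.
So R = 1/160 = 1/160.

1/160


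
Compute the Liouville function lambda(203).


The Liouville function is lambda(k) = (-1)^Omega(k), where Omega(k) counts the prime factors of k with multiplicity.
Factoring: 203 = 7 * 29, so Omega(203) = 2.
lambda(203) = (-1)^2 = 1.

1


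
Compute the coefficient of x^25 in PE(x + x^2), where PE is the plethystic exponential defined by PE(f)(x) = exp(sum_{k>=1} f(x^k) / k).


With f(x) = x + x^2, the exponent is sum_{k>=1} (x^k + x^(2k)) / k = -ln(1 - x) - ln(1 - x^2). Exponentiating:
PE(x + x^2) = 1 / ((1 - x)(1 - x^2)).
This is the generating function for partitions of n into parts of size 1 or 2. The number of 2's can be any j in 0..12, and the rest are 1's, so
[x^25] = floor(25/2) + 1 = 13.

13


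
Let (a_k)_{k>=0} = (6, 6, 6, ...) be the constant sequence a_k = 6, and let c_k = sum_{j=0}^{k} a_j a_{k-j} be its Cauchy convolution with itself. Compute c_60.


Since a_j = 6 for all j >= 0, the convolution sum becomes
c_k = sum_{j=0}^{k} 6 * 6 = 36 * (k + 1).
Equivalently, the generating function of (a_k) is 6/(1 - x) and its square is 36/(1 - x)^2 = sum_{k>=0} 36(k + 1) x^k.
For k = 60: 36 * 61 = 2196.

2196


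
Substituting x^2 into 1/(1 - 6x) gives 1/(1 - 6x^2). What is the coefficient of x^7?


Since 1/(1 - 6x^2) only has even powers of x,
the coefficient of x^7 (odd) is 0.

0


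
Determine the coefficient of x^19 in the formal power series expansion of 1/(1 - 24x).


The geometric series identity gives 1/(1 - c x) = sum_{k>=0} c^k x^k, so the coefficient of x^k is c^k.
Here c = 24 and k = 19.
Computing: 24^19 = 167499529910025153071284224

167499529910025153071284224


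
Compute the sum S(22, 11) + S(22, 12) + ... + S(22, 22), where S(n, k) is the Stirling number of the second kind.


By definition, S(n, k) counts partitions of an n-set into exactly k nonempty blocks.
Computing row n = 22 for k = 11..22:
S(22, k): 366282500870286, 108823356051137, 22496861868481, 3295165281331, 345615943200, 26046574004, 1404142047, 53374629, 1389850, 23485, 231, 1
Sum = 501271005518682.

501271005518682


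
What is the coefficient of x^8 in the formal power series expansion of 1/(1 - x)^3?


The expansion 1/(1 - x)^r = sum_{k>=0} C(k + r - 1, r - 1) x^k follows from the multiset / negative-binomial theorem (or from repeated differentiation of the geometric series).
For r = 3 and k = 8:
C(10, 2) = 3628800 / (2 * 40320) = 45.

45


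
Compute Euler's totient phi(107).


phi(n) counts integers in [1, n] coprime to n. Using the multiplicative formula phi(n) = n * prod_{p | n} (1 - 1/p):
107 = 107, so
phi(107) = 107 * (1 - 1/107) = 106.

106


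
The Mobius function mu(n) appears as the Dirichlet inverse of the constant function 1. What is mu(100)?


100 has a squared prime factor, so mu(100) = 0.
Factorization reveals a repeated prime.

0


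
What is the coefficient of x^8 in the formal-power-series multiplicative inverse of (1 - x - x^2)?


Let the inverse be f(x) = sum_{k>=0} a_k x^k. From f(x) * (1 - x - x^2) = 1 and matching coefficients:
 x^0: a_0 = 1.
 x^1: a_1 - a_0 = 0, so a_1 = 1.
 x^k (k >= 2): a_k - a_{k-1} - a_{k-2} = 0, i.e. a_k = a_{k-1} + a_{k-2}.
This is the Fibonacci-type recurrence shifted so that a_0 = a_1 = 1.
Iterating: a_0=1, a_1=1, a_2=2, a_3=3, a_4=5, a_5=8, a_6=13, a_7=21, a_8=34
a_8 = 34.

34


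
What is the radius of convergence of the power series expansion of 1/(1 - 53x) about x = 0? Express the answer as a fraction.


Expanding 1/(1 - 53x) = sum_{k>=0} 53^k x^k, the series converges when |53x| < 1, i.e., |x| < 1/53.
So the radius of convergence is 1/53 = 1/53.

1/53


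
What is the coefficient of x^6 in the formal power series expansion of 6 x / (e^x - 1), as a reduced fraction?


The exponential generating function for Bernoulli numbers is
x / (e^x - 1) = sum_{k>=0} B_k x^k / k!.
So the coefficient of x^6 in 6 x / (e^x - 1) is 6 B_6 / 6!.
Computing: B_6 = 1/42, 6! = 720, giving
6 * 1/42 / 720 = 1/5040.

1/5040


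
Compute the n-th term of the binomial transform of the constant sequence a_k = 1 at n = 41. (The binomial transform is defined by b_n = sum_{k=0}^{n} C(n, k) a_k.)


With a_k = 1 for all k, b_n = sum_{k=0}^{n} C(n, k) = 2^n by the binomial theorem.
For n = 41: 2^41 = 2199023255552.

2199023255552


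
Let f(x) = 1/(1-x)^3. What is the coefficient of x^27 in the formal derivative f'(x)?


Differentiate: d/dx [ 1/(1-x)^r ] = r / (1-x)^(r+1).
Here r = 3, so f'(x) = 3 / (1-x)^4.
The expansion of 1/(1-x)^(r+1) has coefficient of x^n equal to C(n+r, r).
So the coefficient of x^27 in f'(x) is
3 * C(30, 3) = 3 * 4060 = 12180

12180


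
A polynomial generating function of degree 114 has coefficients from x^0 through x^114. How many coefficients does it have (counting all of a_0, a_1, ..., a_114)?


A polynomial of degree 114 takes the form a_0 + a_1 x + ... + a_114 x^114.
The number of coefficients is 114 + 1 = 115.

115


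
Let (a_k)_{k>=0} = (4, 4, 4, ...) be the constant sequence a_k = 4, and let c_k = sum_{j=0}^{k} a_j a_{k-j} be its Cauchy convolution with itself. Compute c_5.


Since a_j = 4 for all j >= 0, the convolution sum becomes
c_k = sum_{j=0}^{k} 4 * 4 = 16 * (k + 1).
Equivalently, the generating function of (a_k) is 4/(1 - x) and its square is 16/(1 - x)^2 = sum_{k>=0} 16(k + 1) x^k.
For k = 5: 16 * 6 = 96.

96


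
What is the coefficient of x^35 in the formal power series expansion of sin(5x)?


The Maclaurin series is sin(t) = sum_{k>=0} (-1)^k t^(2k+1) / (2k+1)!, so substituting t = 5x, only odd powers of x are nonzero, with coefficient of x^(2k+1) equal to (-1)^k 5^(2k+1) / (2k+1)!.
Write 35 = 2*17 + 1, giving the coefficient (-1)^17 * 5^35 / 35! = -2910383045673370361328125/10333147966386144929666651337523200000000 = -7450580596923828125/26452858793948531019946627424059392.

-7450580596923828125/26452858793948531019946627424059392


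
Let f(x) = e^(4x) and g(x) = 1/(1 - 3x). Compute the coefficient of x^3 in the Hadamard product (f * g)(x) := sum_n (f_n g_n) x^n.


Expanding: f_k = 4^k/k! (from e^(4x)) and g_k = 3^k (from 1/(1 - 3x)). So the Hadamard coefficient (f * g)_k = 4^k 3^k / k! = (12)^k / k!.
For k = 3: 12^3/3! = 1728/6 = 288.

288


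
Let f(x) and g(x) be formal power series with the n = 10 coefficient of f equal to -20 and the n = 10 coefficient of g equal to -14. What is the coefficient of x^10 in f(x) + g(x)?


Addition of formal power series is termwise.
The coefficient of x^10 in f + g = -20 + -14
= -34

-34


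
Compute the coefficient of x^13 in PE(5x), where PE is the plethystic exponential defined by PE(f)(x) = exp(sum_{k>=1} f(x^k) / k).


With f(x) = 5x, the exponent is sum_{k>=1} 5 x^k / k = 5 * (-ln(1 - x)). Exponentiating:
PE(5x) = exp(-5 ln(1 - x)) = 1/(1 - x)^5.
By the negative binomial expansion, [x^n] 1/(1 - x)^5 = C(n + 4, 4).
For n = 13: C(17, 4) = 2380.

2380


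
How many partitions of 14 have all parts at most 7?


Using the generating function (1-x)^(-1)(1-x^2)^(-1)...(1-x^7)^(-1),
the coefficient of x^14 counts these restricted partitions.
Result = 105

105


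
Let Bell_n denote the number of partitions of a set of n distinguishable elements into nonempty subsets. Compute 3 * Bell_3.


Bell_3 can be computed from the Bell triangle or from Dobinski's identity Bell_n = (1/e) * sum_{k>=0} k^n / k!.
Computing Bell_3 = 5.
Then 3 * 5 = 15.

15


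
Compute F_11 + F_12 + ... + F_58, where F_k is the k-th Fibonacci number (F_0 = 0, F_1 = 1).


Use the identity sum_{k=0}^{N} F_k = F_{N+2} - 1 (which follows from F_{k+2} - F_{k+1} = F_k). Then
sum_{k=11}^{58} F_k = (F_{60} - 1) - (F_{12} - 1) = F_{60} - F_{12}.
Computing: F_{60} = 1548008755920, F_{12} = 144, so
Sum = 1548008755920 - 144 = 1548008755776.

1548008755776


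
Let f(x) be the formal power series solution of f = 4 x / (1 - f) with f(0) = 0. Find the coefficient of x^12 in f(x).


Apply Lagrange inversion: f = 4 x * phi(f) with phi(t) = 1/(1 - t), so
[x^n] f = 4^n * (1/n) [t^(n-1)] phi(t)^n = 4^n * (1/n) [t^(n-1)] (1 - t)^(-n) = 4^n * (1/n) C(2n - 2, n - 1) = 4^n * C_{n-1}.
For n = 12: C_11 = C(22, 11) / 12 = 705432/12 = 58786.
With the 4^12 = 16777216 factor, the coefficient is 16777216 * 58786 = 986265419776.

986265419776


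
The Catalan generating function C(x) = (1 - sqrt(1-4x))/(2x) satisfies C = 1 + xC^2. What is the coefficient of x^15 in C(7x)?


Substituting x -> 7x scales the n-th coefficient by 7^n, so [x^15] C(7x) = 7^15 * C_15.
C_15 = C(2*15, 15)/(16) = 155117520/16 = 9694845.
So 7^15 * 9694845 = 4747561509943 * 9694845 = 46026872966863343835.

46026872966863343835


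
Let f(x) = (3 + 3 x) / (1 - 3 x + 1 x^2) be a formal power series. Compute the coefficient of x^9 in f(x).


Write f(x) = sum_{k>=0} a_k x^k. Multiplying both sides by 1 - 3 x + 1 x^2 gives
(1 - 3 x + 1 x^2) sum_{k>=0} a_k x^k = 3 + 3 x.
Matching coefficients:
 x^0: a_0 = 3
 x^1: a_1 - 3 a_0 = 3  =>  a_1 = 3*3 + 3 = 12
 x^k (k >= 2): a_k = 3 a_{k-1} - 1 a_{k-2}.
Iterating: a_2 = 33, a_3 = 87, a_4 = 228, a_5 = 597, a_6 = 1563, a_7 = 4092, a_8 = 10713, a_9 = 28047.
So the coefficient of x^9 is 28047.

28047


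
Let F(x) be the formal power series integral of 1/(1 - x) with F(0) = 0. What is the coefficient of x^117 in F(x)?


1/(1 - x) = sum_{k>=0} x^k. Integrating termwise and using F(0) = 0 gives
F(x) = sum_{k>=0} x^(k+1) / (k+1) = sum_{m>=1} x^m / m = -ln(1 - x).
So the coefficient of x^117 is 1/117 = 1/117.

1/117


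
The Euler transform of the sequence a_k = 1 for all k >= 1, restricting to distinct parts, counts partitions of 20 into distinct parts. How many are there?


Partitions of 20 into distinct parts can be computed via generating function.
Product (1+x)(1+x^2)(1+x^3)...
The coefficient of x^20 = 64

64


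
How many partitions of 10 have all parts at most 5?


Using the generating function (1-x)^(-1)(1-x^2)^(-1)...(1-x^5)^(-1),
the coefficient of x^10 counts these restricted partitions.
Result = 30

30


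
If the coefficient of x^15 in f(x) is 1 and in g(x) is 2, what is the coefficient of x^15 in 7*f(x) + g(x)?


Scalar multiplication scales coefficients: 7 * 1 = 7.
Then add the g coefficient: 7 + 2
= 9

9


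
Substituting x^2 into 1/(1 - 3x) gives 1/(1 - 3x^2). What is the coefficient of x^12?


The coefficient of x^(2m) in 1/(1 - 3x^2) is 3^m.
With n = 12 = 2*6, the coefficient is 3^6 = 729.

729


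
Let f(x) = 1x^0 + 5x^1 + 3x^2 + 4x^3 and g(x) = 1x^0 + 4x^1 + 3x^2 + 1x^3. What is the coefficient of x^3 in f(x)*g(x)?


Cauchy product at x^3:
1*1 + 5*3 + 3*4 + 4*1
= 32

32


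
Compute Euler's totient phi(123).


phi(n) counts integers in [1, n] coprime to n. Using the multiplicative formula phi(n) = n * prod_{p | n} (1 - 1/p):
123 = 3 * 41, so
phi(123) = 123 * (1 - 1/3) * (1 - 1/41) = 80.

80


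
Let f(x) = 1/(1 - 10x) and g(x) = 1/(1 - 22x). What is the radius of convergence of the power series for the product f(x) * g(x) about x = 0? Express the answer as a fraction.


The radius of 1/(1 - 10x) is 1/10 (nearest singularity at x = 1/10), and the radius of 1/(1 - 22x) is 1/22.
The product f(x)*g(x) = 1/((1 - 10x)(1 - 22x)) has singularities at both 1/10 and 1/22, so its radius of convergence is the distance to the nearest one:
min(1/10, 1/22) = 1/22.

1/22


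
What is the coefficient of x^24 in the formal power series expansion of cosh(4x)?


The Maclaurin series is cosh(t) = sum_{m>=0} t^(2m) / (2m)!, so substituting t = 4x, only even powers of x are nonzero, with coefficient of x^(2m) equal to 4^(2m) / (2m)!.
For x^24 the coefficient is 4^24/24! = 281474976710656/620448401733239439360000 = 67108864/147926426347074375.

67108864/147926426347074375


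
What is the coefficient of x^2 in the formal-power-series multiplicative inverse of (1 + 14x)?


The inverse is 1/(1 + 14x). Apply the geometric identity 1/(1 - y) = sum_{k>=0} y^k with y = -14x:
1/(1 + 14x) = sum_{k>=0} (-14)^k x^k.
So the coefficient of x^2 is (-14)^2 = 196.

196


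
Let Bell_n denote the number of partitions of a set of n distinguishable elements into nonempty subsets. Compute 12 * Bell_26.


Bell_26 can be computed from the Bell triangle or from Dobinski's identity Bell_n = (1/e) * sum_{k>=0} k^n / k!.
Computing Bell_26 = 49631246523618756274.
Then 12 * 49631246523618756274 = 595574958283425075288.

595574958283425075288


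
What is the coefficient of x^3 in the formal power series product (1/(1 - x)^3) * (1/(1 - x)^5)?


Combine the factors: (1/(1 - x)^3) * (1/(1 - x)^5) = 1/(1 - x)^8.
Then use 1/(1 - x)^r = sum_{k>=0} C(k + r - 1, r - 1) x^k with r = 8 and k = 3:
C(10, 7) = 120.

120


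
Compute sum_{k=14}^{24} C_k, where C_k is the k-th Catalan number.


C_14 through C_24: 2674440, 9694845, 35357670, 129644790, 477638700, 1767263190, 6564120420, 24466267020, 91482563640, 343059613650, 1289904147324
Sum = 2674440 + 9694845 + 35357670 + 129644790 + 477638700 + 1767263190 + 6564120420 + 24466267020 + 91482563640 + 343059613650 + 1289904147324
= 1757898985689

1757898985689


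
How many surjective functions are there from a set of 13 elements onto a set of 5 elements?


By inclusion-exclusion on which target elements are missed, the number of surjections from an n-set onto a k-set is
surj(n, k) = sum_{j=0}^{k} (-1)^j C(k, j) (k - j)^n.
Equivalently surj(n, k) = k! * S(n, k), where S(n, k) is the Stirling number of the second kind.
For n = 13, k = 5:
S(13, 5) = 7508501, so
surj = 5! * 7508501 = 120 * 7508501 = 901020120.

901020120


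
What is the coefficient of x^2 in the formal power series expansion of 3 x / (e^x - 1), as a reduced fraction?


The exponential generating function for Bernoulli numbers is
x / (e^x - 1) = sum_{k>=0} B_k x^k / k!.
So the coefficient of x^2 in 3 x / (e^x - 1) is 3 B_2 / 2!.
Computing: B_2 = 1/6, 2! = 2, giving
3 * 1/6 / 2 = 1/4.

1/4


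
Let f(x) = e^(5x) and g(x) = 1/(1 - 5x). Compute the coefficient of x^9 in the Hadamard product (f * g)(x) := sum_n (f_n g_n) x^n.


Expanding: f_k = 5^k/k! (from e^(5x)) and g_k = 5^k (from 1/(1 - 5x)). So the Hadamard coefficient (f * g)_k = 5^k 5^k / k! = (25)^k / k!.
For k = 9: 25^9/9! = 3814697265625/362880 = 762939453125/72576.

762939453125/72576


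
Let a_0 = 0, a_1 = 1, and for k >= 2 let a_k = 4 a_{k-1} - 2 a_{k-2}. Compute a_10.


Iterating the recurrence forward:
a_0 = 0
a_1 = 1
a_2 = 4*1 - 2*0 = 4
a_3 = 4*4 - 2*1 = 14
a_4 = 4*14 - 2*4 = 48
a_5 = 4*48 - 2*14 = 164
a_6 = 4*164 - 2*48 = 560
a_7 = 4*560 - 2*164 = 1912
a_8 = 4*1912 - 2*560 = 6528
a_9 = 4*6528 - 2*1912 = 22288
a_10 = 4*22288 - 2*6528 = 76096
So a_10 = 76096.

76096


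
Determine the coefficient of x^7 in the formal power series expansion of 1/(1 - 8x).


The geometric series identity gives 1/(1 - c x) = sum_{k>=0} c^k x^k, so the coefficient of x^k is c^k.
Here c = 8 and k = 7.
Computing: 8^7 = 2097152

2097152


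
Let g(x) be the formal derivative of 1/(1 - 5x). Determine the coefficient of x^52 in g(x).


Differentiate termwise: d/dx sum_{k>=0} 5^k x^k = sum_{k>=1} k 5^k x^(k-1) = sum_{j>=0} (j+1) 5^(j+1) x^j.
Equivalently, d/dx [1/(1 - 5x)] = 5/(1 - 5x)^2.
For j = 52: 53 * 5^53 = 53 * 11102230246251565404236316680908203125 = 588418203051332966424524784088134765625.

588418203051332966424524784088134765625


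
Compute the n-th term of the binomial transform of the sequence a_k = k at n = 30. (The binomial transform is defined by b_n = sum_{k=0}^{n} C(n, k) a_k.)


With a_k = k, b_n = sum_{k=0}^{n} C(n, k) k. Using k * C(n, k) = n * C(n-1, k-1) gives b_n = n * sum_{k>=1} C(n-1, k-1) = n * 2^(n-1).
For n = 30: 30 * 2^29 = 30 * 536870912 = 16106127360.

16106127360


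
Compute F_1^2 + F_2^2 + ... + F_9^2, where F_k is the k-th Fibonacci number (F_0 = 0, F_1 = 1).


There is a standard identity sum_{k=0}^{N} F_k^2 = F_N * F_{N+1} (proved inductively from the telescoping relation F_k^2 = F_k F_{k+1} - F_{k-1} F_k). Then
sum_{k=1}^{9} F_k^2 = F_9 F_10 - F_0 F_1.
Computing: F_9 = 34, F_10 = 55, F_0 = 0, F_1 = 1.
Sum = 34 * 55 - 0 * 1 = 1870.

1870


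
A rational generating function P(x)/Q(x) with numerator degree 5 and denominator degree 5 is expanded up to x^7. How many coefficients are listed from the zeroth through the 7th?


Expanding up to x^7 gives the coefficients for x^0, x^1, ..., x^7.
That is 7 + 1 = 8 coefficients in total.

8


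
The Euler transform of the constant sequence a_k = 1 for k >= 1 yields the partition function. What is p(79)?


The Euler transform converts the sequence a_k = 1 into the number of integer partitions.
Using the recurrence or dynamic programming:
p(79) = 13848650

13848650


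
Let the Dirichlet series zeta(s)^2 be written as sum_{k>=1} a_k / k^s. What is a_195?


The Dirichlet convolution of the constant function 1 with itself gives (1 * 1)(k) = sum_{d | k} 1 = d(k), the number of positive divisors of k.
Since zeta(s) = sum_{k>=1} 1/k^s, we have zeta(s)^2 = sum_{k>=1} d(k)/k^s, so a_k = d(k).
For k = 195: the divisors are 1, 3, 5, 13, 15, 39, 65, 195.
Count = 8.

8


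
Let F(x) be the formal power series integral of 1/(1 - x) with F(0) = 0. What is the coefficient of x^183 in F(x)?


1/(1 - x) = sum_{k>=0} x^k. Integrating termwise and using F(0) = 0 gives
F(x) = sum_{k>=0} x^(k+1) / (k+1) = sum_{m>=1} x^m / m = -ln(1 - x).
So the coefficient of x^183 is 1/183 = 1/183.

1/183


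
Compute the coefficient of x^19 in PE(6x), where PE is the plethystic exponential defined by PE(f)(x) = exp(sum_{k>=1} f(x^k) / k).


With f(x) = 6x, the exponent is sum_{k>=1} 6 x^k / k = 6 * (-ln(1 - x)). Exponentiating:
PE(6x) = exp(-6 ln(1 - x)) = 1/(1 - x)^6.
By the negative binomial expansion, [x^n] 1/(1 - x)^6 = C(n + 5, 5).
For n = 19: C(24, 5) = 42504.

42504


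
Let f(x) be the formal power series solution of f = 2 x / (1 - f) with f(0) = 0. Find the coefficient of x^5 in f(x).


Apply Lagrange inversion: f = 2 x * phi(f) with phi(t) = 1/(1 - t), so
[x^n] f = 2^n * (1/n) [t^(n-1)] phi(t)^n = 2^n * (1/n) [t^(n-1)] (1 - t)^(-n) = 2^n * (1/n) C(2n - 2, n - 1) = 2^n * C_{n-1}.
For n = 5: C_4 = C(8, 4) / 5 = 70/5 = 14.
With the 2^5 = 32 factor, the coefficient is 32 * 14 = 448.

448


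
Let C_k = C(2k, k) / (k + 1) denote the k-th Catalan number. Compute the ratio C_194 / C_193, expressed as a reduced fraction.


Using C_k = (2k)! / (k! (k+1)!), the ratio C_{k+1}/C_k simplifies to
C_{k+1}/C_k = [(2k+2)! / ((k+1)! (k+2)!)] * [k! (k+1)! / (2k)!]
 = (2k+2)(2k+1) / ((k+1)(k+2)) = 2(2k+1) / (k+2).
For k = 193: 2(2*193 + 1) / (193 + 2) = 774/195 = 258/65.

258/65


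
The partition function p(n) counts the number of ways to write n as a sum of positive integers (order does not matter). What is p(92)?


Using the generating function prod_{k>=1} 1/(1-x^k), we compute p(92).
By dynamic programming over parts 1 through 92:
p(92) = 72533807

72533807


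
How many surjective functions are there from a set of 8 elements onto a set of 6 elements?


By inclusion-exclusion on which target elements are missed, the number of surjections from an n-set onto a k-set is
surj(n, k) = sum_{j=0}^{k} (-1)^j C(k, j) (k - j)^n.
Equivalently surj(n, k) = k! * S(n, k), where S(n, k) is the Stirling number of the second kind.
For n = 8, k = 6:
S(8, 6) = 266, so
surj = 6! * 266 = 720 * 266 = 191520.

191520


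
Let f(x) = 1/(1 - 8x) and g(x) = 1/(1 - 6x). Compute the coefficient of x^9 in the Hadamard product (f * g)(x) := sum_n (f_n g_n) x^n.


f has coefficients f_k = 8^k and g has coefficients g_k = 6^k, so the Hadamard product has coefficient (f*g)_k = 8^k * 6^k = 48^k.
For k = 9: 48^9 = 1352605460594688.

1352605460594688


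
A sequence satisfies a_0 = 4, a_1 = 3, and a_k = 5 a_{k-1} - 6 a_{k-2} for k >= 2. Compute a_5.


The characteristic equation is t^2 - 5 t + 6 = 0, with roots r_1 = 3 and r_2 = 2 (so c_1 = r_1 + r_2, c_2 = -r_1 r_2 as required).
One can use the closed form a_n = A r_1^n + B r_2^n, but direct iteration is more reliable:
a_0 = 4, a_1 = 3, a_2 = -9, a_3 = -63, a_4 = -261, a_5 = -927.
So a_5 = -927.

-927


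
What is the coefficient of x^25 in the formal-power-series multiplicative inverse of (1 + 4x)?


The inverse is 1/(1 + 4x). Apply the geometric identity 1/(1 - y) = sum_{k>=0} y^k with y = -4x:
1/(1 + 4x) = sum_{k>=0} (-4)^k x^k.
So the coefficient of x^25 is (-4)^25 = -1125899906842624.

-1125899906842624


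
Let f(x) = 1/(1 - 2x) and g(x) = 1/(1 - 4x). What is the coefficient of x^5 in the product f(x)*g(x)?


The coefficient of x^n in f*g is the Cauchy product: sum_{k=0}^{n} a^k * b^(n-k).
With a=2, b=4, n=5:
sum_{k=0}^{5} 2^k * 4^(5-k)
= 2016

2016


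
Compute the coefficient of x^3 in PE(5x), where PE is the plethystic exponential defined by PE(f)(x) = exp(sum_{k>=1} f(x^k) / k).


With f(x) = 5x, the exponent is sum_{k>=1} 5 x^k / k = 5 * (-ln(1 - x)). Exponentiating:
PE(5x) = exp(-5 ln(1 - x)) = 1/(1 - x)^5.
By the negative binomial expansion, [x^n] 1/(1 - x)^5 = C(n + 4, 4).
For n = 3: C(7, 4) = 35.

35


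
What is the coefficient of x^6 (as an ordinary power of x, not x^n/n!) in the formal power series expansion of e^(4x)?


The exponential series is e^y = sum_{k>=0} y^k / k!. Substituting y = 4x gives
e^(4x) = sum_{k>=0} 4^k x^k / k!.
So the coefficient of x^n is a^n/n! with a = 4, n = 6:
4^6 / 6! = 4096/720 = 256/45

256/45


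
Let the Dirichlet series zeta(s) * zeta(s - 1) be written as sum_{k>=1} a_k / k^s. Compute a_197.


Convolution gives a_k = sum_{d | k} d * 1 = sum_{d | k} d = sigma(k), the sum of positive divisors of k.
For k = 197, the divisors are 1, 197, so
sigma(197) = 1 + 197 = 198.

198


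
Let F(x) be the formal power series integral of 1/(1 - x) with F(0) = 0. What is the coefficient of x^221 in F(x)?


1/(1 - x) = sum_{k>=0} x^k. Integrating termwise and using F(0) = 0 gives
F(x) = sum_{k>=0} x^(k+1) / (k+1) = sum_{m>=1} x^m / m = -ln(1 - x).
So the coefficient of x^221 is 1/221 = 1/221.

1/221


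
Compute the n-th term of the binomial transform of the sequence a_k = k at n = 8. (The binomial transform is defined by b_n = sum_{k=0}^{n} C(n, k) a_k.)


With a_k = k, b_n = sum_{k=0}^{n} C(n, k) k. Using k * C(n, k) = n * C(n-1, k-1) gives b_n = n * sum_{k>=1} C(n-1, k-1) = n * 2^(n-1).
For n = 8: 8 * 2^7 = 8 * 128 = 1024.

1024


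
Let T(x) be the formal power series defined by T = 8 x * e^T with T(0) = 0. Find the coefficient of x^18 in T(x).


Apply the Lagrange inversion formula: if T = 8 x * phi(T) with phi(t) = e^t, then
[x^n] T = 8^n * (1/n) [t^(n-1)] phi(t)^n = 8^n * (1/n) [t^(n-1)] e^(n t) = 8^n * (1/n) * n^(n-1) / (n-1)! = 8^n * n^(n-1) / n!.
When c = 1 this is the Cayley count of rooted labeled trees on n vertices, divided by n!.
For n = 18: 8^18 * 18^17 / 18! = 18014398509481984 * 2185911559738696531968/6402373705728000 = 91580367978306252441724649472/14889875.

91580367978306252441724649472/14889875


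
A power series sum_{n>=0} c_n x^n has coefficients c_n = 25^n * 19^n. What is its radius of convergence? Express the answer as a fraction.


By the root test (Cauchy-Hadamard), the radius is R = 1 / limsup_n |c_n|^(1/n).
Here |c_n|^(1/n) = (25^n * 19^n)^(1/n) = 25 * 19 = 475 for all n.
So R = 1/475 = 1/475.

1/475


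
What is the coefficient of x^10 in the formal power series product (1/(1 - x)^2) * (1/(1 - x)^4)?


Combine the factors: (1/(1 - x)^2) * (1/(1 - x)^4) = 1/(1 - x)^6.
Then use 1/(1 - x)^r = sum_{k>=0} C(k + r - 1, r - 1) x^k with r = 6 and k = 10:
C(15, 5) = 3003.

3003


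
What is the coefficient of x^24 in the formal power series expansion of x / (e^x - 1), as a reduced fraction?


The exponential generating function for Bernoulli numbers is
x / (e^x - 1) = sum_{k>=0} B_k x^k / k!.
So the coefficient of x^24 in x / (e^x - 1) is B_24 / 24!.
Computing: B_24 = -236364091/2730, 24! = 620448401733239439360000, giving
-236364091/2730 / 620448401733239439360000 = -236364091/1693824136731743669452800000.

-236364091/1693824136731743669452800000


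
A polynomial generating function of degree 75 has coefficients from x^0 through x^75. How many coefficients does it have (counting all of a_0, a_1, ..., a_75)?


A polynomial of degree 75 takes the form a_0 + a_1 x + ... + a_75 x^75.
The number of coefficients is 75 + 1 = 76.

76


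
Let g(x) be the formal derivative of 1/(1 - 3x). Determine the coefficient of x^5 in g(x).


Differentiate termwise: d/dx sum_{k>=0} 3^k x^k = sum_{k>=1} k 3^k x^(k-1) = sum_{j>=0} (j+1) 3^(j+1) x^j.
Equivalently, d/dx [1/(1 - 3x)] = 3/(1 - 3x)^2.
For j = 5: 6 * 3^6 = 6 * 729 = 4374.

4374


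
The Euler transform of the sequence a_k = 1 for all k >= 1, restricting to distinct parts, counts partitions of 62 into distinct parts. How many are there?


Partitions of 62 into distinct parts can be computed via generating function.
Product (1+x)(1+x^2)(1+x^3)...
The coefficient of x^62 = 13394

13394


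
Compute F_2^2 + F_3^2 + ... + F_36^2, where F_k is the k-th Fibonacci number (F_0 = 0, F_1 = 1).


There is a standard identity sum_{k=0}^{N} F_k^2 = F_N * F_{N+1} (proved inductively from the telescoping relation F_k^2 = F_k F_{k+1} - F_{k-1} F_k). Then
sum_{k=2}^{36} F_k^2 = F_36 F_37 - F_1 F_2.
Computing: F_36 = 14930352, F_37 = 24157817, F_1 = 1, F_2 = 1.
Sum = 14930352 * 24157817 - 1 * 1 = 360684711361583.

360684711361583


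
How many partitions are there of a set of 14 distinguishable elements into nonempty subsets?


Bell_14 can be computed from the Bell triangle or from Dobinski's identity Bell_n = (1/e) * sum_{k>=0} k^n / k!.
Computing Bell_14 = 190899322.

190899322


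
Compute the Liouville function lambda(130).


The Liouville function is lambda(k) = (-1)^Omega(k), where Omega(k) counts the prime factors of k with multiplicity.
Factoring: 130 = 2 * 5 * 13, so Omega(130) = 3.
lambda(130) = (-1)^3 = -1.

-1


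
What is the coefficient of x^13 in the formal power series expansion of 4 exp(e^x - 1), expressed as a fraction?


exp(e^x - 1) is the exponential generating function for the Bell numbers Bell_k: exp(e^x - 1) = sum_{k>=0} Bell_k x^k / k!.
So the coefficient of x^13 in 4 exp(e^x - 1) is 4 Bell_13 / 13!.
Computing: Bell_13 = 27644437 and 13! = 6227020800, giving
4 * 27644437/6227020800 = 27644437/1556755200.

27644437/1556755200


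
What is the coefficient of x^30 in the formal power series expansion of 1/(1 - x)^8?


The negative binomial / multiset identity is
1/(1 - x)^r = sum_{k>=0} C(k + r - 1, r - 1) x^k.
Here r = 8 and k = 30, so the coefficient is
C(30 + 7, 7) = C(37, 7)
= 10295472

10295472


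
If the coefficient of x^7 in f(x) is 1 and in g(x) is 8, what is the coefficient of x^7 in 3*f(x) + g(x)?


Scalar multiplication scales coefficients: 3 * 1 = 3.
Then add the g coefficient: 3 + 8
= 11

11


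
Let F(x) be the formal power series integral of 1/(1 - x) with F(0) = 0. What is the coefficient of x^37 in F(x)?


1/(1 - x) = sum_{k>=0} x^k. Integrating termwise and using F(0) = 0 gives
F(x) = sum_{k>=0} x^(k+1) / (k+1) = sum_{m>=1} x^m / m = -ln(1 - x).
So the coefficient of x^37 is 1/37 = 1/37.

1/37


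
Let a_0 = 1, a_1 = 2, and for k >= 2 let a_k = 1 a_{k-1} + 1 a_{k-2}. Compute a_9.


Iterating the recurrence forward:
a_0 = 1
a_1 = 2
a_2 = 1*2 + 1*1 = 3
a_3 = 1*3 + 1*2 = 5
a_4 = 1*5 + 1*3 = 8
a_5 = 1*8 + 1*5 = 13
a_6 = 1*13 + 1*8 = 21
a_7 = 1*21 + 1*13 = 34
a_8 = 1*34 + 1*21 = 55
a_9 = 1*55 + 1*34 = 89
So a_9 = 89.

89


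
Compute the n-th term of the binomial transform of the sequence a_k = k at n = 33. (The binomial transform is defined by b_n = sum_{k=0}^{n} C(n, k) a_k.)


With a_k = k, b_n = sum_{k=0}^{n} C(n, k) k. Using k * C(n, k) = n * C(n-1, k-1) gives b_n = n * sum_{k>=1} C(n-1, k-1) = n * 2^(n-1).
For n = 33: 33 * 2^32 = 33 * 4294967296 = 141733920768.

141733920768


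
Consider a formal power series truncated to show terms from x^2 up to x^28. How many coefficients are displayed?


From x^2 to x^28 inclusive, the count is 28 - 2 + 1 = 27.

27


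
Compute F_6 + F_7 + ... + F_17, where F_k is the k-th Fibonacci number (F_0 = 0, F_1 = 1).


Use the identity sum_{k=0}^{N} F_k = F_{N+2} - 1 (which follows from F_{k+2} - F_{k+1} = F_k). Then
sum_{k=6}^{17} F_k = (F_{19} - 1) - (F_{7} - 1) = F_{19} - F_{7}.
Computing: F_{19} = 4181, F_{7} = 13, so
Sum = 4181 - 13 = 4168.

4168


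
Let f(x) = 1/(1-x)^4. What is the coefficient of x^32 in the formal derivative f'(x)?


Differentiate: d/dx [ 1/(1-x)^r ] = r / (1-x)^(r+1).
Here r = 4, so f'(x) = 4 / (1-x)^5.
The expansion of 1/(1-x)^(r+1) has coefficient of x^n equal to C(n+r, r).
So the coefficient of x^32 in f'(x) is
4 * C(36, 4) = 4 * 58905 = 235620

235620


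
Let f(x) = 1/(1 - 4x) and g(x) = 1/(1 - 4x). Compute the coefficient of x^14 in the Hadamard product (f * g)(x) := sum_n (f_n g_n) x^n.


f has coefficients f_k = 4^k and g has coefficients g_k = 4^k, so the Hadamard product has coefficient (f*g)_k = 4^k * 4^k = 16^k.
For k = 14: 16^14 = 72057594037927936.

72057594037927936


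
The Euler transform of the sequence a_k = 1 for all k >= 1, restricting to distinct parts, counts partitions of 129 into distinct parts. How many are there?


Partitions of 129 into distinct parts can be computed via generating function.
Product (1+x)(1+x^2)(1+x^3)...
The coefficient of x^129 = 4322816

4322816


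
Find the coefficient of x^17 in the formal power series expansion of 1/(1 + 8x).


Write 1/(1 + c x) = 1/(1 - (-c) x) and apply the geometric-series identity
1/(1 - y) = sum_{k>=0} y^k to get 1/(1 + c x) = sum_{k>=0} (-c)^k x^k.
So the coefficient of x^k is (-c)^k = (-1)^k * c^k.
Here c = 8 and k = 17:
(-8)^17 = -1 * 2251799813685248 = -2251799813685248

-2251799813685248


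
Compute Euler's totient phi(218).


phi(n) counts integers in [1, n] coprime to n. Using the multiplicative formula phi(n) = n * prod_{p | n} (1 - 1/p):
218 = 2 * 109, so
phi(218) = 218 * (1 - 1/2) * (1 - 1/109) = 108.

108


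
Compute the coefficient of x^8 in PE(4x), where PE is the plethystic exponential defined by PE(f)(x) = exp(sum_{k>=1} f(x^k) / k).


With f(x) = 4x, the exponent is sum_{k>=1} 4 x^k / k = 4 * (-ln(1 - x)). Exponentiating:
PE(4x) = exp(-4 ln(1 - x)) = 1/(1 - x)^4.
By the negative binomial expansion, [x^n] 1/(1 - x)^4 = C(n + 3, 3).
For n = 8: C(11, 3) = 165.

165


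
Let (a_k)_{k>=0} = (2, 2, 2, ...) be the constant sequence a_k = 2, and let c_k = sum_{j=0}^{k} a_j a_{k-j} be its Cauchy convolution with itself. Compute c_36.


Since a_j = 2 for all j >= 0, the convolution sum becomes
c_k = sum_{j=0}^{k} 2 * 2 = 4 * (k + 1).
Equivalently, the generating function of (a_k) is 2/(1 - x) and its square is 4/(1 - x)^2 = sum_{k>=0} 4(k + 1) x^k.
For k = 36: 4 * 37 = 148.

148


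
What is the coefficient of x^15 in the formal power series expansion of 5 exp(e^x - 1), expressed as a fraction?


exp(e^x - 1) is the exponential generating function for the Bell numbers Bell_k: exp(e^x - 1) = sum_{k>=0} Bell_k x^k / k!.
So the coefficient of x^15 in 5 exp(e^x - 1) is 5 Bell_15 / 15!.
Computing: Bell_15 = 1382958545 and 15! = 1307674368000, giving
5 * 1382958545/1307674368000 = 276591709/52306974720.

276591709/52306974720


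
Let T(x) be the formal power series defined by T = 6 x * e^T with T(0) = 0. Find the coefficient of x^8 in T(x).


Apply the Lagrange inversion formula: if T = 6 x * phi(T) with phi(t) = e^t, then
[x^n] T = 6^n * (1/n) [t^(n-1)] phi(t)^n = 6^n * (1/n) [t^(n-1)] e^(n t) = 6^n * (1/n) * n^(n-1) / (n-1)! = 6^n * n^(n-1) / n!.
When c = 1 this is the Cayley count of rooted labeled trees on n vertices, divided by n!.
For n = 8: 6^8 * 8^7 / 8! = 1679616 * 2097152/40320 = 3057647616/35.

3057647616/35


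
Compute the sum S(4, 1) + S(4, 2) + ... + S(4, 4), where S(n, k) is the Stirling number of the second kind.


By definition, S(n, k) counts partitions of an n-set into exactly k nonempty blocks.
Computing row n = 4 for k = 1..4:
S(4, k): 1, 7, 6, 1
Sum = 15. (This equals Bell_4 since the sum runs over all k.)

15


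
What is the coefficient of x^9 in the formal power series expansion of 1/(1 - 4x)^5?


The general identity 1/(1 - c x)^r = sum_{k>=0} c^k C(k + r - 1, r - 1) x^k follows by substituting y = c x into 1/(1 - y)^r = sum_{k>=0} C(k + r - 1, r - 1) y^k.
For c = 4, r = 5, k = 9:
4^9 * C(13, 4) = 262144 * 715 = 187432960.

187432960


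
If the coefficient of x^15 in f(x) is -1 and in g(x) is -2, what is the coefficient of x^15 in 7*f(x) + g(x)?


Scalar multiplication scales coefficients: 7 * -1 = -7.
Then add the g coefficient: -7 + -2
= -9

-9


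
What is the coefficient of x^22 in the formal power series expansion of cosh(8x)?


The Maclaurin series is cosh(t) = sum_{m>=0} t^(2m) / (2m)!, so substituting t = 8x, only even powers of x are nonzero, with coefficient of x^(2m) equal to 8^(2m) / (2m)!.
For x^22 the coefficient is 8^22/22! = 73786976294838206464/1124000727777607680000 = 140737488355328/2143861251406875.

140737488355328/2143861251406875


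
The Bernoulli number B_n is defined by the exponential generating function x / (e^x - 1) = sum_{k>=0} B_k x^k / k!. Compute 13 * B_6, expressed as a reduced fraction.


Bernoulli numbers can also be computed recursively via B_0 = 1 and sum_{j=0}^{m} C(m+1, j) B_j = 0 for m >= 1. Odd-index Bernoulli numbers vanish for k >= 3.
Computing B_6 = 1/42, so 13 * B_6 = 13 * 1/42 = 13/42.

13/42


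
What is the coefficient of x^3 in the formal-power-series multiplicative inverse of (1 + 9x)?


The inverse is 1/(1 + 9x). Apply the geometric identity 1/(1 - y) = sum_{k>=0} y^k with y = -9x:
1/(1 + 9x) = sum_{k>=0} (-9)^k x^k.
So the coefficient of x^3 is (-9)^3 = -729.

-729


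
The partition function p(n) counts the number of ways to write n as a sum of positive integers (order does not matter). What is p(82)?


Using the generating function prod_{k>=1} 1/(1-x^k), we compute p(82).
By dynamic programming over parts 1 through 82:
p(82) = 20506255

20506255


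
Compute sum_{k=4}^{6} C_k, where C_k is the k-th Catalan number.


C_4 through C_6: 14, 42, 132
Sum = 14 + 42 + 132
= 188

188


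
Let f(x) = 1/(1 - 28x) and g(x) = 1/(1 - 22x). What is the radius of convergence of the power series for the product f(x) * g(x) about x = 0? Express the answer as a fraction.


The radius of 1/(1 - 28x) is 1/28 (nearest singularity at x = 1/28), and the radius of 1/(1 - 22x) is 1/22.
The product f(x)*g(x) = 1/((1 - 28x)(1 - 22x)) has singularities at both 1/28 and 1/22, so its radius of convergence is the distance to the nearest one:
min(1/28, 1/22) = 1/28.

1/28


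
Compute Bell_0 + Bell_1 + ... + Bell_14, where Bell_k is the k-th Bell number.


Recall Bell_k counts set partitions of a k-set (with Bell_0 = 1 by convention).
Bell_0 through Bell_14: 1, 1, 2, 5, 15, 52, 203, 877, 4140, 21147, 115975, 678570, 4213597, 27644437, 190899322
Sum = 1 + 1 + 2 + 5 + 15 + 52 + 203 + 877 + 4140 + 21147 + 115975 + 678570 + 4213597 + 27644437 + 190899322 = 223578344.

223578344


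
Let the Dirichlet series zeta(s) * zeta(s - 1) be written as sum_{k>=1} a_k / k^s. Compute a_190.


Convolution gives a_k = sum_{d | k} d * 1 = sum_{d | k} d = sigma(k), the sum of positive divisors of k.
For k = 190, the divisors are 1, 2, 5, 10, 19, 38, 95, 190, so
sigma(190) = 1 + 2 + 5 + 10 + 19 + 38 + 95 + 190 = 360.

360


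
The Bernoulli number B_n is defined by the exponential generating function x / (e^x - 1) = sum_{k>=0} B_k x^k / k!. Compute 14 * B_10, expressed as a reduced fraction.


Bernoulli numbers can also be computed recursively via B_0 = 1 and sum_{j=0}^{m} C(m+1, j) B_j = 0 for m >= 1. Odd-index Bernoulli numbers vanish for k >= 3.
Computing B_10 = 5/66, so 14 * B_10 = 14 * 5/66 = 35/33.

35/33


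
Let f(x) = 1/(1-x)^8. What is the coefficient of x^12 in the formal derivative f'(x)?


Differentiate: d/dx [ 1/(1-x)^r ] = r / (1-x)^(r+1).
Here r = 8, so f'(x) = 8 / (1-x)^9.
The expansion of 1/(1-x)^(r+1) has coefficient of x^n equal to C(n+r, r).
So the coefficient of x^12 in f'(x) is
8 * C(20, 8) = 8 * 125970 = 1007760

1007760


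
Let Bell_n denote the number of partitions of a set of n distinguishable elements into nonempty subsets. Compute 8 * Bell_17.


Bell_17 can be computed from the Bell triangle or from Dobinski's identity Bell_n = (1/e) * sum_{k>=0} k^n / k!.
Computing Bell_17 = 82864869804.
Then 8 * 82864869804 = 662918958432.

662918958432


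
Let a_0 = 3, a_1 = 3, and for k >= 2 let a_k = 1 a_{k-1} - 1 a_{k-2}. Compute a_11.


Iterating the recurrence forward:
a_0 = 3
a_1 = 3
a_2 = 1*3 - 1*3 = 0
a_3 = 1*0 - 1*3 = -3
a_4 = 1*-3 - 1*0 = -3
a_5 = 1*-3 - 1*-3 = 0
a_6 = 1*0 - 1*-3 = 3
a_7 = 1*3 - 1*0 = 3
a_8 = 1*3 - 1*3 = 0
a_9 = 1*0 - 1*3 = -3
a_10 = 1*-3 - 1*0 = -3
a_11 = 1*-3 - 1*-3 = 0
So a_11 = 0.

0
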